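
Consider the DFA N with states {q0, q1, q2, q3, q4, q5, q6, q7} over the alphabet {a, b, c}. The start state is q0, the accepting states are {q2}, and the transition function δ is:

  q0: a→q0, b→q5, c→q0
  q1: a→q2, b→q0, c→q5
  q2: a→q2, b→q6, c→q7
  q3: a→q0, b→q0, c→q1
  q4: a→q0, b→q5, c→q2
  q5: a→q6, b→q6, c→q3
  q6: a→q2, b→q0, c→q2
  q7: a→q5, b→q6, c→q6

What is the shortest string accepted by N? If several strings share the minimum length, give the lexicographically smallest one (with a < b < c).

A breadth-first search from q0 reaches an accepting state first via the path q0 → q5 → q6 → q2 on input baa.
No string of length < 3 is accepted (BFS exhausts all shorter strings without reaching an accepting state), and baa is the lexicographically least accepting string of length 3.

baa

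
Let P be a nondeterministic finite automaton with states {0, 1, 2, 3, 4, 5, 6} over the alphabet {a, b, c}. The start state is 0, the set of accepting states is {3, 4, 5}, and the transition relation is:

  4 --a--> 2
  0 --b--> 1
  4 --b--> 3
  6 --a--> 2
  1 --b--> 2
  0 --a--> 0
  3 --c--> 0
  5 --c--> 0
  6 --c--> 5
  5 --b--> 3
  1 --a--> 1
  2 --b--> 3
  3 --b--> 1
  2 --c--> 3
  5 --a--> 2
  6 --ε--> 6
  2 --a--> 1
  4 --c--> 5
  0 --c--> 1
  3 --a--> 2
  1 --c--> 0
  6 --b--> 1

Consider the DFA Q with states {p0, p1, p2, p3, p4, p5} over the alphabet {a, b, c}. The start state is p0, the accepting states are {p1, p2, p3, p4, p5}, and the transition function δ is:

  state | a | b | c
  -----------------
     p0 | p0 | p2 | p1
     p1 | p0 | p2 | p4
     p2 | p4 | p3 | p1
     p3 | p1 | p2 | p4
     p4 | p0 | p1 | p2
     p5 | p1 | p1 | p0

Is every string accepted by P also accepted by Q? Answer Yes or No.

Exploring the product automaton P × Q from the start pair (0, p0), following both machines on each input symbol, reaches 18 state pairs: (0, p0), (1, p2), (1, p1), (1, p4), (2, p3), (0, p1), (1, p0), (2, p2), (0, p4), (2, p1), (0, p2), (3, p2), (3, p4), (3, p3), (3, p1), (1, p3), (2, p4), (2, p0).
P accepts in {3, 4, 5} and Q accepts in {p1, p2, p3, p4, p5}. The reachable pairs whose P-component is accepting are (3, p2), (3, p4), (3, p3), (3, p1); in each of them the Q-component is accepting too, so the product for L(P) \ L(Q) (P-component accepting, Q-component rejecting) has no reachable accepting pair and the difference is empty.
Hence every string in L(P) is also in L(Q).

Yes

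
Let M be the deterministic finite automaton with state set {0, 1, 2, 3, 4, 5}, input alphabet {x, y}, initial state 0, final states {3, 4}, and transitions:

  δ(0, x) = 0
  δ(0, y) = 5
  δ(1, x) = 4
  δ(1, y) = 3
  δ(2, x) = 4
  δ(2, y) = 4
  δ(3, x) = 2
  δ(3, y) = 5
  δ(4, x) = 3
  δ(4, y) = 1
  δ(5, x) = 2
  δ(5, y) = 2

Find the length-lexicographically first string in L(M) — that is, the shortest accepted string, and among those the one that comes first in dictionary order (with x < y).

yxx

A breadth-first search from 0 reaches an accepting state first via the path 0 → 5 → 2 → 4 on input yxx.
No string of length < 3 is accepted (BFS exhausts all shorter strings without reaching an accepting state), and yxx is the lexicographically least accepting string of length 3.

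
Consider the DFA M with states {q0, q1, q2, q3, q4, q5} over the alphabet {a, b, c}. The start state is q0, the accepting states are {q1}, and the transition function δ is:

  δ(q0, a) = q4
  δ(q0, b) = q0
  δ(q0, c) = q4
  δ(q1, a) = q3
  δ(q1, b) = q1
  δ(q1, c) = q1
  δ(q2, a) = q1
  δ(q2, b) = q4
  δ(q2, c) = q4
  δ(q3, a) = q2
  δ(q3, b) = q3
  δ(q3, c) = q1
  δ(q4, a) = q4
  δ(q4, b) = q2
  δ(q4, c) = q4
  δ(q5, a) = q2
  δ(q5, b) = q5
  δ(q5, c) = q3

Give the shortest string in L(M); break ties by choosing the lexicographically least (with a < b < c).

A breadth-first search from q0 reaches an accepting state first via the path q0 → q4 → q2 → q1 on input aba.
No string of length < 3 is accepted (BFS exhausts all shorter strings without reaching an accepting state), and aba is the lexicographically least accepting string of length 3.

aba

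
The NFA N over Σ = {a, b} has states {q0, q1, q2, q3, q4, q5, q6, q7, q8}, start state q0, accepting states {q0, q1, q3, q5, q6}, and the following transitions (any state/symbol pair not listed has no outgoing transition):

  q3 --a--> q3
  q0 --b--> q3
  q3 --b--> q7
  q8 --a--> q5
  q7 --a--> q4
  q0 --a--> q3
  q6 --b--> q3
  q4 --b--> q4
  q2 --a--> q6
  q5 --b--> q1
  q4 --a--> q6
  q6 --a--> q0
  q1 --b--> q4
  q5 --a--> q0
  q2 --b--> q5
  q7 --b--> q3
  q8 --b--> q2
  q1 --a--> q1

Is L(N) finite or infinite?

infinite

State q3 is reachable from the start and can reach an accepting state, and it lies on the cycle q3 → q3.
Traversing that cycle any number of times yields accepted strings of unbounded length, so the language is infinite.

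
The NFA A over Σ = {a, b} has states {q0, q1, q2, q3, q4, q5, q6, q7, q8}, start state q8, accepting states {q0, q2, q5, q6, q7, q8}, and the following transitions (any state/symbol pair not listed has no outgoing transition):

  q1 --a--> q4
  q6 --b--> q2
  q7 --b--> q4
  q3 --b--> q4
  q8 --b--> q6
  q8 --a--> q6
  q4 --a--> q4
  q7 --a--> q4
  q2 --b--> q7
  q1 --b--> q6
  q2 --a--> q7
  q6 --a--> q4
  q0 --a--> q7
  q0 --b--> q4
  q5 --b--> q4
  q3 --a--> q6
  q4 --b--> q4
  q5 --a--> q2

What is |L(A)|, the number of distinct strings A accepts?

The useful subgraph on states {q2, q6, q7, q8} is acyclic, so L(A) is finite; the longest accepting path visits 4 useful states, giving maximum string length 3.
Counting accepting paths from q8 by length: 1 of length 0, 2 of length 1, 2 of length 2, 4 of length 3. Total 9.

9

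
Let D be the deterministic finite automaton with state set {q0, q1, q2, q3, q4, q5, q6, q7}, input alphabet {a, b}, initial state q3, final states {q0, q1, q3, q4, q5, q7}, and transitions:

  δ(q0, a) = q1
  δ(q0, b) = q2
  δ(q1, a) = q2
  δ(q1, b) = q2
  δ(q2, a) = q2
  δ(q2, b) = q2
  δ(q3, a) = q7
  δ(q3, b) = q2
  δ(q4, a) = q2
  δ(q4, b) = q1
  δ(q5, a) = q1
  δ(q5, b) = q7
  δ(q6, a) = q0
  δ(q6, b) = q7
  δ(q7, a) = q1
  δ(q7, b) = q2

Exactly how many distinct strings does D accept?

The useful subgraph on states {q1, q3, q7} is acyclic, so L(D) is finite; the longest accepting path visits 3 useful states, giving maximum string length 2.
Counting accepting paths from q3 by length: 1 of length 0, 1 of length 1, 1 of length 2. Total 3.

3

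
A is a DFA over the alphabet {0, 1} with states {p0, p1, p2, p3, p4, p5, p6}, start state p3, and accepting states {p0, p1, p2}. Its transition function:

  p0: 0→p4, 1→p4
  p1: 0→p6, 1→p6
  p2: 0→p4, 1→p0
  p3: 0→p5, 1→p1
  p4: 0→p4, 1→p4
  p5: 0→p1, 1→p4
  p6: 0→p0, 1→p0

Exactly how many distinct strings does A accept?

The useful subgraph on states {p0, p1, p3, p5, p6} is acyclic, so L(A) is finite; the longest accepting path visits 5 useful states, giving maximum string length 4.
Counting accepting paths from p3 by length: 1 of length 1, 1 of length 2, 4 of length 3, 4 of length 4. Total 10.

10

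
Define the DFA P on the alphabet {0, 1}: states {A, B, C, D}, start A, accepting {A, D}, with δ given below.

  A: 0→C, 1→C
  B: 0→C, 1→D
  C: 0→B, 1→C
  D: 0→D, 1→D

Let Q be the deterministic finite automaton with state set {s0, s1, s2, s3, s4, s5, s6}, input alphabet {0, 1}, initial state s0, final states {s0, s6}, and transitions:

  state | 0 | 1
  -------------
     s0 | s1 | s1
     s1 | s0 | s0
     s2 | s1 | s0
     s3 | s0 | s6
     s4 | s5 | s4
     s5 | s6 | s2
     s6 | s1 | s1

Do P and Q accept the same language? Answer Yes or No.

The string 001 is accepted by P but rejected by Q.
So L(P) ≠ L(Q).

No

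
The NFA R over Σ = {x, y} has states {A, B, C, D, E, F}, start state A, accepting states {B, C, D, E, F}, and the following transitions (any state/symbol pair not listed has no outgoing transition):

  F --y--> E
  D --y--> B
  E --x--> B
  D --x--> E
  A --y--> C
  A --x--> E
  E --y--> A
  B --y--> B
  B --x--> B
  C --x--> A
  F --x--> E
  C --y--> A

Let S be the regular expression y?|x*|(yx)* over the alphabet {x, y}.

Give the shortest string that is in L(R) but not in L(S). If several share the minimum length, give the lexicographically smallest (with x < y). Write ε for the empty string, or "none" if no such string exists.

The string xxy is accepted by R but not by S.
No shorter string lies in the difference, and xxy is the lexicographically first length-3 string in L(R) \ L(S).

xxy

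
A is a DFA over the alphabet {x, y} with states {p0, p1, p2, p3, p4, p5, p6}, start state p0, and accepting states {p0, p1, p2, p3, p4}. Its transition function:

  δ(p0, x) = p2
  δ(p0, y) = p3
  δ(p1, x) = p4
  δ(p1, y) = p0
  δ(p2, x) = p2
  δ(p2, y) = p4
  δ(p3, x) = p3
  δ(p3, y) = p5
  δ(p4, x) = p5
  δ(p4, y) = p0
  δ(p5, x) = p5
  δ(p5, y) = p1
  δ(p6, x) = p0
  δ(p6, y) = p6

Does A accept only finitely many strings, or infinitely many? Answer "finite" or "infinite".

infinite

State p2 is reachable from the start and can reach an accepting state, and it lies on the cycle p2 → p2.
Traversing that cycle any number of times yields accepted strings of unbounded length, so the language is infinite.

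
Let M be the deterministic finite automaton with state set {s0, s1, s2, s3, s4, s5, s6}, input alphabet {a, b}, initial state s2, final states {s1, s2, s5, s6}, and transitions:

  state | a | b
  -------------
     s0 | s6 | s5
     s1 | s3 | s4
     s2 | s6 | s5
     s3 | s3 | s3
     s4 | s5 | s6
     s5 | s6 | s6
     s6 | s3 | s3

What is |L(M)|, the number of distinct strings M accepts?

5

The useful subgraph on states {s2, s5, s6} is acyclic, so L(M) is finite; the longest accepting path visits 3 useful states, giving maximum string length 2.
Counting accepting paths from s2 by length: 1 of length 0, 2 of length 1, 2 of length 2. Total 5.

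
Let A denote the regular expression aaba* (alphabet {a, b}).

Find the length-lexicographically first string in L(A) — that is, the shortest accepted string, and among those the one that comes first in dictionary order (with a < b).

By inspection of the expression, no string of length less than 3 matches, and aab is the lexicographically first match of length 3.

aab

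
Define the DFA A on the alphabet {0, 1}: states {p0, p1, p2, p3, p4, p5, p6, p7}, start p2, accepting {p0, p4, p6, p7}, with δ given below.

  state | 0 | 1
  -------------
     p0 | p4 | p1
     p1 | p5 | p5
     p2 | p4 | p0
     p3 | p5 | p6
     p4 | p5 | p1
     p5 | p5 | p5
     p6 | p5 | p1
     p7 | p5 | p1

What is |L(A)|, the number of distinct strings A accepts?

3

The useful subgraph on states {p0, p2, p4} is acyclic, so L(A) is finite; the longest accepting path visits 3 useful states, giving maximum string length 2.
Counting accepting paths from p2 by length: 2 of length 1, 1 of length 2. Total 3.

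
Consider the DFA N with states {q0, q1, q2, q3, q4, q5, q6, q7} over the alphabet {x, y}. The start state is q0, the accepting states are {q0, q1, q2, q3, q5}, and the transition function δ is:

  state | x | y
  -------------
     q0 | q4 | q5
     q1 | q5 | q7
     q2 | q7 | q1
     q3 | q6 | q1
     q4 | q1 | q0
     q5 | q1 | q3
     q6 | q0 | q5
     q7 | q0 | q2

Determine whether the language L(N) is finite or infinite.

State q0 is reachable from the start and can reach an accepting state, and it lies on the cycle q0 → q4 → q0.
Traversing that cycle any number of times yields accepted strings of unbounded length, so the language is infinite.

infinite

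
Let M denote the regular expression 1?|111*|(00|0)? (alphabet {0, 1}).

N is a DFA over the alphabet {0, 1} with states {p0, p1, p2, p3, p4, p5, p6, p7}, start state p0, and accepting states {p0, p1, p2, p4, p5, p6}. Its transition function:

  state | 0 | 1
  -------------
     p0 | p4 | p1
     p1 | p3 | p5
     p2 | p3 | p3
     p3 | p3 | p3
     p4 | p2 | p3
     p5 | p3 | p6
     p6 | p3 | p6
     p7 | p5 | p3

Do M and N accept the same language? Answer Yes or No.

Converting the expression M to a DFA (subset construction, then merging equivalent states) gives the minimal DFA with states {m0, m1, m2, m3, m4}, start state m0, accepting states {m0, m1, m2, m3} and transitions m0: 0→m1, 1→m2; m1: 0→m3, 1→m4; m2: 0→m4, 1→m2; m3: 0→m4, 1→m4; m4: 0→m4, 1→m4.
Exploring the product automaton M × N from the start pair (m0, p0), following both machines on each input symbol, reaches 7 state pairs: (m0, p0), (m1, p4), (m2, p1), (m3, p2), (m4, p3), (m2, p5), (m2, p6).
M accepts in {m0, m1, m2, m3} and N accepts in {p0, p1, p2, p4, p5, p6}. In every reachable pair the two components are either both accepting — (m0, p0), (m1, p4), (m2, p1), (m3, p2), (m2, p5), (m2, p6) — or both non-accepting, so no string is accepted by exactly one of the machines: L(M) \ L(N) and L(N) \ L(M) are both empty.
Hence every string is accepted by M iff it is accepted by N, and the two languages coincide.

Yes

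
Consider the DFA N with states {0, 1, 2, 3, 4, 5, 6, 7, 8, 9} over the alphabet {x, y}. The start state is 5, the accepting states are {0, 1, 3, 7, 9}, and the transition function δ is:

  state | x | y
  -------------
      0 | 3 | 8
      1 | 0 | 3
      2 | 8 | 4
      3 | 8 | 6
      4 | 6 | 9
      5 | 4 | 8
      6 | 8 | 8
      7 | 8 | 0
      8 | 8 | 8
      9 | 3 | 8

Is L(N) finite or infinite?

The useful states (reachable from 5 and able to reach an accepting state) are {3, 4, 5, 9}.
Restricted to these states the transition graph has no cycle, so every accepting path has bounded length and L is finite.

finite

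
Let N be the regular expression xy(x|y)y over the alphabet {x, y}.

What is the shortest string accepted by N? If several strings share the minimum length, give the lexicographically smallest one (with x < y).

xyxy

By inspection of the expression, no string of length less than 4 matches, and xyxy is the lexicographically first match of length 4.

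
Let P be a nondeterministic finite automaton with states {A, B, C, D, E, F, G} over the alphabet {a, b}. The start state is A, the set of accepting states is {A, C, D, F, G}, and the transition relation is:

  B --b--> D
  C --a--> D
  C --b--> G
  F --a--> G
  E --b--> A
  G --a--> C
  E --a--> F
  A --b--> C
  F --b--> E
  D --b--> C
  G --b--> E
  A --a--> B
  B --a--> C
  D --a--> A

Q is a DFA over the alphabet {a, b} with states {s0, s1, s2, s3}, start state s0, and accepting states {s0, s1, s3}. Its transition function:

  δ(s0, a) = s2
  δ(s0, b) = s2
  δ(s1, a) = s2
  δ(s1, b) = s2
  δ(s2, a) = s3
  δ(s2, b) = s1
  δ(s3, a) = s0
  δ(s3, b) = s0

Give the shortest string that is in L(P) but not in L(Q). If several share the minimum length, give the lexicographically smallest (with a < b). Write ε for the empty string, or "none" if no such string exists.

The string b is accepted by P but not by Q.
No shorter string lies in the difference, and b is the lexicographically first length-1 string in L(P) \ L(Q).

b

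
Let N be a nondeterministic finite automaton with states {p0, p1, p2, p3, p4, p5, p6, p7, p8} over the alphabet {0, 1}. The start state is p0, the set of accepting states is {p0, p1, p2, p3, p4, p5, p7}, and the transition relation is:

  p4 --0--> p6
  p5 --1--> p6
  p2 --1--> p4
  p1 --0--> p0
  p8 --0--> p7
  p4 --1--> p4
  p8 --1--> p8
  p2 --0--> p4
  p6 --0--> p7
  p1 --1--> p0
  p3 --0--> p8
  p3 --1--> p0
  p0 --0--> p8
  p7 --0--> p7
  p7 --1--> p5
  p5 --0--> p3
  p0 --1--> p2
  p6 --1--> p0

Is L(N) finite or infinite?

infinite

State p8 is reachable from the start and can reach an accepting state, and it lies on the cycle p8 → p8.
Traversing that cycle any number of times yields accepted strings of unbounded length, so the language is infinite.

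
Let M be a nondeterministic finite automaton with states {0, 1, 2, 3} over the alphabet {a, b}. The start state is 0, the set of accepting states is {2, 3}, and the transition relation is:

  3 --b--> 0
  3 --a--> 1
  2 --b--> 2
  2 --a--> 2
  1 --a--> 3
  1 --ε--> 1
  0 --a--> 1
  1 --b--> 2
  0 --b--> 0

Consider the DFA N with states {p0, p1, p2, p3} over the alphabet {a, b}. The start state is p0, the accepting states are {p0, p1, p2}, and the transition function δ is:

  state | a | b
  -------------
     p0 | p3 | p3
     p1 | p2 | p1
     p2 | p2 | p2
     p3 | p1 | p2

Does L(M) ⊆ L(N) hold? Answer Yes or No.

Yes

Exploring the product automaton M × N from the start pair (0, p0), following both machines on each input symbol, reaches 11 state pairs: (0, p0), (1, p3), (0, p3), (3, p1), (2, p2), (1, p1), (0, p2), (1, p2), (0, p1), (3, p2), (2, p1).
M accepts in {2, 3} and N accepts in {p0, p1, p2}. The reachable pairs whose M-component is accepting are (3, p1), (2, p2), (3, p2), (2, p1); in each of them the N-component is accepting too, so the product for L(M) \ L(N) (M-component accepting, N-component rejecting) has no reachable accepting pair and the difference is empty.
Hence every string in L(M) is also in L(N).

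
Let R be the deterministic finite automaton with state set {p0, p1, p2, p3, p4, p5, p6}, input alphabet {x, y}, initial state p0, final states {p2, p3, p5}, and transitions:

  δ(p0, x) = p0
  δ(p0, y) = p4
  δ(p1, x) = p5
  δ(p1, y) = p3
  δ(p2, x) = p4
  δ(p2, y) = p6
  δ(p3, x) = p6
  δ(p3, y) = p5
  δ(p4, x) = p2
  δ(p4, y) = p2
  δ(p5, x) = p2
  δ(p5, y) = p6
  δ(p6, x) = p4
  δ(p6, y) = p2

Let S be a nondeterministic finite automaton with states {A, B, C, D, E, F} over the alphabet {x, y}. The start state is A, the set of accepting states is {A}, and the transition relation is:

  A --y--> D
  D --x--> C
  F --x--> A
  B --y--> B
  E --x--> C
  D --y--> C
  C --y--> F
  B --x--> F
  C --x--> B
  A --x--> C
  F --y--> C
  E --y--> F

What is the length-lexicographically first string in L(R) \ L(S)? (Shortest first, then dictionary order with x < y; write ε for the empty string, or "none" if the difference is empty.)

The string yx is accepted by R but not by S.
No shorter string lies in the difference, and yx is the lexicographically first length-2 string in L(R) \ L(S).

yx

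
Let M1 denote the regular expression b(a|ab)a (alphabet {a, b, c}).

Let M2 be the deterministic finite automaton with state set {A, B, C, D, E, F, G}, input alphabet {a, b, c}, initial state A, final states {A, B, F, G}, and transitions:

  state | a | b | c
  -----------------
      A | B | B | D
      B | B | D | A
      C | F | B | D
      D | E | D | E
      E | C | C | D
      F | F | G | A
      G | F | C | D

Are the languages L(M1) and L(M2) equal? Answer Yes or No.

The string baba is accepted by M1 but rejected by M2.
So L(M1) ≠ L(M2).

No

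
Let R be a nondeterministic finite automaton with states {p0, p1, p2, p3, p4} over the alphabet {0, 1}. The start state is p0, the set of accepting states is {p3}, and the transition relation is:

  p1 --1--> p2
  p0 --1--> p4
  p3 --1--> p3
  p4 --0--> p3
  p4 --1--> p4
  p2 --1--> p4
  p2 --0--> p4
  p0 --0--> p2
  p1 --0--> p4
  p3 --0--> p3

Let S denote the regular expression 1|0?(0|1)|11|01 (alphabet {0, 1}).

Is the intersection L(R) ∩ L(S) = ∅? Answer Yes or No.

Yes

Converting the expression S to a DFA (subset construction, then merging equivalent states) gives the minimal DFA with states {s0, s1, s2, s3, s4}, start state s0, accepting states {s1, s2, s3} and transitions s0: 0→s1, 1→s2; s1: 0→s3, 1→s3; s2: 0→s4, 1→s3; s3: 0→s4, 1→s4; s4: 0→s4, 1→s4.
Exploring the product automaton R × S from the start pair (p0, s0), following both machines on each input symbol, reaches 6 state pairs: (p0, s0), (p2, s1), (p4, s2), (p4, s3), (p3, s4), (p4, s4).
R accepts in {p3} and S accepts in {s1, s2, s3}; no reachable pair has both components accepting, so no string drives both machines to acceptance simultaneously and L(R) ∩ L(S) = ∅.
So no string is accepted by both, and the intersection is empty.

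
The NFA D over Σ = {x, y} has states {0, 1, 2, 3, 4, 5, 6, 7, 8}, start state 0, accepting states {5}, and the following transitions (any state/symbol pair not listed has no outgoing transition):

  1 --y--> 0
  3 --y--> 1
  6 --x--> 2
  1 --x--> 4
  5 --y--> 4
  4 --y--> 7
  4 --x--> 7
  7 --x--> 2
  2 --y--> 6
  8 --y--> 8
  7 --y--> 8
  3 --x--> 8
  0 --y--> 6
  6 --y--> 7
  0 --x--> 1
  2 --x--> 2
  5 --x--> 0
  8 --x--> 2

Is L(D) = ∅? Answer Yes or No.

The states reachable from the start state are {0, 1, 2, 4, 6, 7, 8}.
None of the accepting states {5} is reachable, so no string is accepted and L(D) = ∅.

Yes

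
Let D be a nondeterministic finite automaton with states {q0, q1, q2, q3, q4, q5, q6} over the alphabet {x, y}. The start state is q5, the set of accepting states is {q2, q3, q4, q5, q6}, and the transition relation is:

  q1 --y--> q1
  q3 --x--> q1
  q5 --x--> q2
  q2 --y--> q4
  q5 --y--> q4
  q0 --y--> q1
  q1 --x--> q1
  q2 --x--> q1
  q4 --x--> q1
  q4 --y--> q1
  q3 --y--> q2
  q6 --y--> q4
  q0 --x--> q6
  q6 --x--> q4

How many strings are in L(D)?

The useful subgraph on states {q2, q4, q5} is acyclic, so L(D) is finite; the longest accepting path visits 3 useful states, giving maximum string length 2.
Counting accepting paths from q5 by length: 1 of length 0, 2 of length 1, 1 of length 2. Total 4.

4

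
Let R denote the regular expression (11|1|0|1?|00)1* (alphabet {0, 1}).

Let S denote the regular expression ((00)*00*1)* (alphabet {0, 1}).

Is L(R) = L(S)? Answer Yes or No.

The string 0 is accepted by R but rejected by S.
So L(R) ≠ L(S).

No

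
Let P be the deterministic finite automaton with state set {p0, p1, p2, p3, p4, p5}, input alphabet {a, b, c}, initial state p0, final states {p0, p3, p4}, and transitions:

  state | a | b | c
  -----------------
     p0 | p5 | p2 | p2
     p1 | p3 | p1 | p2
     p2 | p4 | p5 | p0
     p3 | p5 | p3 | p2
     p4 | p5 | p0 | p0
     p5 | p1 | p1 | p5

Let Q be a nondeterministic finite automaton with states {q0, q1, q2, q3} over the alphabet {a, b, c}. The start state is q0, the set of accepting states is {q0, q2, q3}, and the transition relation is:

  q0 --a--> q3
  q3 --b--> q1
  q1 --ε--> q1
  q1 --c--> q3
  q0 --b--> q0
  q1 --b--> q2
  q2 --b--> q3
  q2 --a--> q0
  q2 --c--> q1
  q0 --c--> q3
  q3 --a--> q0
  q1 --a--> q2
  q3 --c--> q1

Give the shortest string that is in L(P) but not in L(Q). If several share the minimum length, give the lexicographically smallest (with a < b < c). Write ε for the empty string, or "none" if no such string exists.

cc

The string cc is accepted by P but not by Q.
No shorter string lies in the difference, and cc is the lexicographically first length-2 string in L(P) \ L(Q).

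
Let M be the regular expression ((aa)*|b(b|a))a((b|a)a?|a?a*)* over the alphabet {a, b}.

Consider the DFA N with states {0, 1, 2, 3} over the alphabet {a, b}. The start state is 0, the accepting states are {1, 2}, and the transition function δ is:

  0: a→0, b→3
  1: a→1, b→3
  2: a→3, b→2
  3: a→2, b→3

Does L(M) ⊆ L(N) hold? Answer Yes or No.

No

The string a is in L(M) but not in L(N).
So L(M) ⊄ L(N).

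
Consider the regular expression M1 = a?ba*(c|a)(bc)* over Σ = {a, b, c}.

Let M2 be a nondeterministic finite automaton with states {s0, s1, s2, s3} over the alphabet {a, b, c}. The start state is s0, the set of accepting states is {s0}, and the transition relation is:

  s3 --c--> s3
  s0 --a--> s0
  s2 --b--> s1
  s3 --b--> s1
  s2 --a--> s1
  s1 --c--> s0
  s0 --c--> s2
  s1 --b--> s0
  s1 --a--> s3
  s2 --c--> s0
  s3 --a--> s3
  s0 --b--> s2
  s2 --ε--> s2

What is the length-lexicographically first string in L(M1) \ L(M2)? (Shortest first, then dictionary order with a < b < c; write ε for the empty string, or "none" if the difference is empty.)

ba

The string ba is accepted by M1 but not by M2.
No shorter string lies in the difference, and ba is the lexicographically first length-2 string in L(M1) \ L(M2).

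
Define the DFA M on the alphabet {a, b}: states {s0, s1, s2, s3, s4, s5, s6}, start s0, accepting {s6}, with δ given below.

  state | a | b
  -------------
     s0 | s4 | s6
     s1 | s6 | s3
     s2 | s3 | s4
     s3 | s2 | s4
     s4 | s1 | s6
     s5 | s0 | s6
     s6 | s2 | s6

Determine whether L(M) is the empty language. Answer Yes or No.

No

The string b is accepted: the run s0 → s6 ends in the accepting state s6.
Since at least one string is accepted, L(M) is not empty.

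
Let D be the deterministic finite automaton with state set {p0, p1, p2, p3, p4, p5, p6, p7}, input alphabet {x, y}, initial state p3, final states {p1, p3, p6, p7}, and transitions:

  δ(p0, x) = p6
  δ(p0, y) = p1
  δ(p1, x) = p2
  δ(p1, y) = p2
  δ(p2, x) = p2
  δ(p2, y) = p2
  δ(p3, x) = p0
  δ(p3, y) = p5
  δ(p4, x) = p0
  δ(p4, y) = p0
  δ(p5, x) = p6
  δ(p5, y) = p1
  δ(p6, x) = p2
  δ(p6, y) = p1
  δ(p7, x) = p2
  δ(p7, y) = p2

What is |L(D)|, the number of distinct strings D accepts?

The useful subgraph on states {p0, p1, p3, p5, p6} is acyclic, so L(D) is finite; the longest accepting path visits 4 useful states, giving maximum string length 3.
Counting accepting paths from p3 by length: 1 of length 0, 4 of length 2, 2 of length 3. Total 7.

7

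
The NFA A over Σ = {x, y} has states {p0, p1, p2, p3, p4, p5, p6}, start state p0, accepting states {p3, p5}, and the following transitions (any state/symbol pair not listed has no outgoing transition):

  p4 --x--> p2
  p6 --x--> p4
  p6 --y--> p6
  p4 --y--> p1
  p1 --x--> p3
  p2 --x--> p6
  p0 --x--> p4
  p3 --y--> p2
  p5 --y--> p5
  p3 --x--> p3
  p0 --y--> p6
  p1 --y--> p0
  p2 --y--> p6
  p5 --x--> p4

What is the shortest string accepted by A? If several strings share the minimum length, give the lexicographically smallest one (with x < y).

A breadth-first search from p0 reaches an accepting state first via the path p0 → p4 → p1 → p3 on input xyx.
No string of length < 3 is accepted (BFS exhausts all shorter strings without reaching an accepting state), and xyx is the lexicographically least accepting string of length 3.

xyx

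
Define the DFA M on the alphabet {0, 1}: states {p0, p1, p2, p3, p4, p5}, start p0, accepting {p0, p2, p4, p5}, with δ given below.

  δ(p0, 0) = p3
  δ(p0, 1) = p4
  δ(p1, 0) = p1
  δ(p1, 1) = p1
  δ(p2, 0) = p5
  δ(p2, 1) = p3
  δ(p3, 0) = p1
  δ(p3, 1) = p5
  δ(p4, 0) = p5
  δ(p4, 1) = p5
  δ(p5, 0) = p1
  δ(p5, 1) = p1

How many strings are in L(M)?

5

The useful subgraph on states {p0, p3, p4, p5} is acyclic, so L(M) is finite; the longest accepting path visits 3 useful states, giving maximum string length 2.
Counting accepting paths from p0 by length: 1 of length 0, 1 of length 1, 3 of length 2. Total 5.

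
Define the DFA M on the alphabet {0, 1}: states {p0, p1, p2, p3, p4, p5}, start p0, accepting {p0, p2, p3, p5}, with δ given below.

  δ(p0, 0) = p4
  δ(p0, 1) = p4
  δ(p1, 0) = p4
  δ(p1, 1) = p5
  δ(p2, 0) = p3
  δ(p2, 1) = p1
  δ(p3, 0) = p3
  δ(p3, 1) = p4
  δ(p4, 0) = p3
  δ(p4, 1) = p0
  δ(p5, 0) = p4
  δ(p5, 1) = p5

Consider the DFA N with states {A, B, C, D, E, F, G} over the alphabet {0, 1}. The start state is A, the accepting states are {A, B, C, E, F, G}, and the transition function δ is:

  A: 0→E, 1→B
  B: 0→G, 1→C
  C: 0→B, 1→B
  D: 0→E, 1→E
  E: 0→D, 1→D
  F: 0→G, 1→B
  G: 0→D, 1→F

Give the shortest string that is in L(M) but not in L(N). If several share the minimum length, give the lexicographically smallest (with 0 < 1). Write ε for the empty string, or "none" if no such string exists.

00

The string 00 is accepted by M but not by N.
No shorter string lies in the difference, and 00 is the lexicographically first length-2 string in L(M) \ L(N).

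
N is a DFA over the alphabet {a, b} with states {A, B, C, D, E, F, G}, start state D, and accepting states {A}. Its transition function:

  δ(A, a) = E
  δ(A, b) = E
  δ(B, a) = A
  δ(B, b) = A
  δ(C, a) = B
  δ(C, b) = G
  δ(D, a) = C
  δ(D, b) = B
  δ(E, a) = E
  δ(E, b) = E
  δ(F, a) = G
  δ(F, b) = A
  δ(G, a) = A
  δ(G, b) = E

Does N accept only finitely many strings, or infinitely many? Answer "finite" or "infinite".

finite

The useful states (reachable from D and able to reach an accepting state) are {A, B, C, D, G}.
Restricted to these states the transition graph has no cycle, so every accepting path has bounded length and L is finite.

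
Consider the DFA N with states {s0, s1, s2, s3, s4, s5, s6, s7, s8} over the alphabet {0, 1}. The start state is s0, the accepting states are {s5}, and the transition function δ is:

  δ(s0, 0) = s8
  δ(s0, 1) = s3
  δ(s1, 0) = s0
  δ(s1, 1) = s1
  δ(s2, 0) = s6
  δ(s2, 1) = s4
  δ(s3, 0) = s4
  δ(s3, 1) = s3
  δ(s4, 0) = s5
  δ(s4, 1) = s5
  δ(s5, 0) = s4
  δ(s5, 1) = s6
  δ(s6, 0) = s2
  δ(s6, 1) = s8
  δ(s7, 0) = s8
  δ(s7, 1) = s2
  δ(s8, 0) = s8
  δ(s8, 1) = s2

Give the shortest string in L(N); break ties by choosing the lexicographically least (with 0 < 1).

100

A breadth-first search from s0 reaches an accepting state first via the path s0 → s3 → s4 → s5 on input 100.
No string of length < 3 is accepted (BFS exhausts all shorter strings without reaching an accepting state), and 100 is the lexicographically least accepting string of length 3.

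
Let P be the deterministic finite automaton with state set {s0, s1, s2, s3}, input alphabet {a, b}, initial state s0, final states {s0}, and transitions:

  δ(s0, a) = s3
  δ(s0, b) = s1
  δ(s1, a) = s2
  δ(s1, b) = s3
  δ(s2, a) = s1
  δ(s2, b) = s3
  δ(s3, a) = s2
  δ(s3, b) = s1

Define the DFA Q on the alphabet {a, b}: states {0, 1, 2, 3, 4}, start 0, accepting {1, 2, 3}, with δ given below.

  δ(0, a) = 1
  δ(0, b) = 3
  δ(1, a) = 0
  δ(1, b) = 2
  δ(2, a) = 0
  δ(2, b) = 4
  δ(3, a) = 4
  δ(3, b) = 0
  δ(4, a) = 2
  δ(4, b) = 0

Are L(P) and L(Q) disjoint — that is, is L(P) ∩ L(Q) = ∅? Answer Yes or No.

Yes

Exploring the product automaton P × Q from the start pair (s0, 0), following both machines on each input symbol, reaches 15 state pairs: (s0, 0), (s3, 1), (s1, 3), (s2, 0), (s1, 2), (s2, 4), (s3, 0), (s1, 1), (s3, 3), (s3, 4), (s2, 1), (s3, 2), (s1, 0), (s2, 2), (s1, 4).
P accepts in {s0} and Q accepts in {1, 2, 3}; no reachable pair has both components accepting, so no string drives both machines to acceptance simultaneously and L(P) ∩ L(Q) = ∅.
So no string is accepted by both, and the intersection is empty.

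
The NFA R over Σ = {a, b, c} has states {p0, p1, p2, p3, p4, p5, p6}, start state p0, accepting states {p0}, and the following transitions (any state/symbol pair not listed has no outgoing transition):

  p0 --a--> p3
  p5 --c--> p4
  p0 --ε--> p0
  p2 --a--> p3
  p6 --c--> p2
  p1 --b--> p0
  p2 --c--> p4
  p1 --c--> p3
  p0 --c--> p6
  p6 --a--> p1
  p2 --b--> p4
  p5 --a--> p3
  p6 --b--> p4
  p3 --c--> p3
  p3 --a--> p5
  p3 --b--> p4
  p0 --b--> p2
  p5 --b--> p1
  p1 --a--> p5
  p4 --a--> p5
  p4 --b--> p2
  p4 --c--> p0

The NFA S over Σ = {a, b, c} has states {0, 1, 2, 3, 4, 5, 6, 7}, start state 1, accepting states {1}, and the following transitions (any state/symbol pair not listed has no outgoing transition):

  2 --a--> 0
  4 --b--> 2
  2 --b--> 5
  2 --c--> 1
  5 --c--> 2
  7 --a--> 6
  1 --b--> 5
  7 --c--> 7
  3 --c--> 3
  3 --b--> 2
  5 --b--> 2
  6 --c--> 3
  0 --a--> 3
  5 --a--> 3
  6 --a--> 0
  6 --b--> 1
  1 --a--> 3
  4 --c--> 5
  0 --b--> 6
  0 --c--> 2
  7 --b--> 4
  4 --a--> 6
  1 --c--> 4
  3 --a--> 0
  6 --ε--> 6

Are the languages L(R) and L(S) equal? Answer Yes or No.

Yes

Exploring the product automaton R × S from the start pair (p0, 1), following both machines on each input symbol, reaches 7 state pairs: (p0, 1), (p3, 3), (p2, 5), (p6, 4), (p5, 0), (p4, 2), (p1, 6).
R accepts in {p0} and S accepts in {1}. In every reachable pair the two components are either both accepting — (p0, 1) — or both non-accepting, so no string is accepted by exactly one of the machines: L(R) \ L(S) and L(S) \ L(R) are both empty.
Hence every string is accepted by R iff it is accepted by S, and the two languages coincide.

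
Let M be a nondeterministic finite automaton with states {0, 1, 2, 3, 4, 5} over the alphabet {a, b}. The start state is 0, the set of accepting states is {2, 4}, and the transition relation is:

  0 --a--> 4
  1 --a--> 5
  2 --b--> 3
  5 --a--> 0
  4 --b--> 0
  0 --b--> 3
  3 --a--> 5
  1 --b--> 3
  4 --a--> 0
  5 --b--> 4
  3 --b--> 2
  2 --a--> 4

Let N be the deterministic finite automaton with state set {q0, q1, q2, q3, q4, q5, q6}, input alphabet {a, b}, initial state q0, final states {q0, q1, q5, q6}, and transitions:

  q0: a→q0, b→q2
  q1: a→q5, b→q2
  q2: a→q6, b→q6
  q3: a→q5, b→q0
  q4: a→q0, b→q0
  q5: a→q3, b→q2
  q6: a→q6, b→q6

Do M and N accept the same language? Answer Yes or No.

The empty string ε is accepted by N but rejected by M.
So L(M) ≠ L(N).

No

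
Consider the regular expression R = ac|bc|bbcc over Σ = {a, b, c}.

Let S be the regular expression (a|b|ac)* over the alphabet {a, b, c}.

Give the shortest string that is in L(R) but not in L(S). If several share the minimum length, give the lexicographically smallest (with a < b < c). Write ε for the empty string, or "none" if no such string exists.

bc

The string bc is accepted by R but not by S.
No shorter string lies in the difference, and bc is the lexicographically first length-2 string in L(R) \ L(S).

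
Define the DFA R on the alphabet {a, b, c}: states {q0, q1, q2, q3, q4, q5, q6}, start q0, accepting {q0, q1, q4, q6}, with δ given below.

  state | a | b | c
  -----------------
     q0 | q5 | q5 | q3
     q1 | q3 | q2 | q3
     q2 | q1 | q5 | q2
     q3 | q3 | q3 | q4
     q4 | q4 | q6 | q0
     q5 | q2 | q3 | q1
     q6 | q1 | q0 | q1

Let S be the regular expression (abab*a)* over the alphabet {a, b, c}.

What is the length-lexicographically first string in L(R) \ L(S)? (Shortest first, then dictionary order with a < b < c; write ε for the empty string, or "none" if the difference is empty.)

ac

The string ac is accepted by R but not by S.
No shorter string lies in the difference, and ac is the lexicographically first length-2 string in L(R) \ L(S).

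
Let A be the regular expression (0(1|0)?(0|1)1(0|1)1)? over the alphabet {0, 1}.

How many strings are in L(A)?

The expression has no Kleene star, so L(A) is finite. Expanding the alternatives gives {ε, 00101, 00111, 01101, 01111, 000101, 000111, 001101, 001111, 010101, 010111, 011101, …}.
That is 1 of length 0, 4 of length 5, 8 of length 6: 13 strings in all.

13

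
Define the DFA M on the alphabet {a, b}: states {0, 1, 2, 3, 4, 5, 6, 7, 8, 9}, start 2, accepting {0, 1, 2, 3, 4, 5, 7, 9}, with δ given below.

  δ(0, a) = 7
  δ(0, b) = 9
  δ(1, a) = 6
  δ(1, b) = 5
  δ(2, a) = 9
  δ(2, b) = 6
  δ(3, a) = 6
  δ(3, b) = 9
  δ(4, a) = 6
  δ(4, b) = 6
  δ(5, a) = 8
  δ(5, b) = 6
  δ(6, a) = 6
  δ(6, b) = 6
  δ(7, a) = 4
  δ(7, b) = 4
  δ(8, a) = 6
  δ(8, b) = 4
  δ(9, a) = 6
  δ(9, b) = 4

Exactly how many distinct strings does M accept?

The useful subgraph on states {2, 4, 9} is acyclic, so L(M) is finite; the longest accepting path visits 3 useful states, giving maximum string length 2.
Counting accepting paths from 2 by length: 1 of length 0, 1 of length 1, 1 of length 2. Total 3.

3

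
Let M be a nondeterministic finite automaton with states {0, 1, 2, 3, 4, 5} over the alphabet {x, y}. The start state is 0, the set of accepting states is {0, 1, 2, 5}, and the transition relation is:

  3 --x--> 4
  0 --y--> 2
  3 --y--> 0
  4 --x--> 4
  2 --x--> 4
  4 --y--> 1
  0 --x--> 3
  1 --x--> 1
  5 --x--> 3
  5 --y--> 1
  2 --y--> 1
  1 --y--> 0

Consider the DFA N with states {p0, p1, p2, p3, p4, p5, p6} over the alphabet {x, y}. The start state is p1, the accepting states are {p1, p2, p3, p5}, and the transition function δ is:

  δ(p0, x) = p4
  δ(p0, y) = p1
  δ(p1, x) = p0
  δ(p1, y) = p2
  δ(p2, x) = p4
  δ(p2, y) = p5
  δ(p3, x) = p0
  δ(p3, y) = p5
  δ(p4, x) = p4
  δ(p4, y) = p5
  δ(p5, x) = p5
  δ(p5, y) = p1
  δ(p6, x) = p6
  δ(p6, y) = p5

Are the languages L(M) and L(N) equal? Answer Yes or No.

Exploring the product automaton M × N from the start pair (0, p1), following both machines on each input symbol, reaches 5 state pairs: (0, p1), (3, p0), (2, p2), (4, p4), (1, p5).
M accepts in {0, 1, 2, 5} and N accepts in {p1, p2, p3, p5}. In every reachable pair the two components are either both accepting — (0, p1), (2, p2), (1, p5) — or both non-accepting, so no string is accepted by exactly one of the machines: L(M) \ L(N) and L(N) \ L(M) are both empty.
Hence every string is accepted by M iff it is accepted by N, and the two languages coincide.

Yes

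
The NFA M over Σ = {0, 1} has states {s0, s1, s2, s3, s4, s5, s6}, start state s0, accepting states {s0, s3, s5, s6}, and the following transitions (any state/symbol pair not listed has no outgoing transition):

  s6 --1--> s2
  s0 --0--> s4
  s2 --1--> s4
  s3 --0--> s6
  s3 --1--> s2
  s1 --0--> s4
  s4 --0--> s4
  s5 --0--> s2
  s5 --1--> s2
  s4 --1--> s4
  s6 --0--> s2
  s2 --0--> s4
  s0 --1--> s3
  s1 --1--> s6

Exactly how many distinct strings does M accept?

The useful subgraph on states {s0, s3, s6} is acyclic, so L(M) is finite; the longest accepting path visits 3 useful states, giving maximum string length 2.
Counting accepting paths from s0 by length: 1 of length 0, 1 of length 1, 1 of length 2. Total 3.

3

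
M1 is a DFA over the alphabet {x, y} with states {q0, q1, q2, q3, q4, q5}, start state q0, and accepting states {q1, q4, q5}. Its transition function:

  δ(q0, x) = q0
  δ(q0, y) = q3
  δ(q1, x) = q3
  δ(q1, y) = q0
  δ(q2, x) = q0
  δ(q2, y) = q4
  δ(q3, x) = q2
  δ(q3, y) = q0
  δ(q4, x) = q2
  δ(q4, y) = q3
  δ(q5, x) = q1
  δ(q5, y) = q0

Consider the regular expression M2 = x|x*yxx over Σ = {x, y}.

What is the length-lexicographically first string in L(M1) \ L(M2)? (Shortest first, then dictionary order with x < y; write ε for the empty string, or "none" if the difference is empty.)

yxy

The string yxy is accepted by M1 but not by M2.
No shorter string lies in the difference, and yxy is the lexicographically first length-3 string in L(M1) \ L(M2).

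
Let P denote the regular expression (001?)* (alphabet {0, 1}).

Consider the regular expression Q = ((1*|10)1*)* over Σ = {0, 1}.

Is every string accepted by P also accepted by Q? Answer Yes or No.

No

The string 00 is in L(P) but not in L(Q).
So L(P) ⊄ L(Q).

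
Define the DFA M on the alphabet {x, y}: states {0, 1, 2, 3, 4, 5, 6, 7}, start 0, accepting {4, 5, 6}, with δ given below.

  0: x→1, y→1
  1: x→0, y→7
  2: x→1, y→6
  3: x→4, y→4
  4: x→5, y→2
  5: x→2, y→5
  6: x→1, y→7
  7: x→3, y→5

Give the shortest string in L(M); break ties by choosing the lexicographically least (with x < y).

A breadth-first search from 0 reaches an accepting state first via the path 0 → 1 → 7 → 5 on input xyy.
No string of length < 3 is accepted (BFS exhausts all shorter strings without reaching an accepting state), and xyy is the lexicographically least accepting string of length 3.

xyy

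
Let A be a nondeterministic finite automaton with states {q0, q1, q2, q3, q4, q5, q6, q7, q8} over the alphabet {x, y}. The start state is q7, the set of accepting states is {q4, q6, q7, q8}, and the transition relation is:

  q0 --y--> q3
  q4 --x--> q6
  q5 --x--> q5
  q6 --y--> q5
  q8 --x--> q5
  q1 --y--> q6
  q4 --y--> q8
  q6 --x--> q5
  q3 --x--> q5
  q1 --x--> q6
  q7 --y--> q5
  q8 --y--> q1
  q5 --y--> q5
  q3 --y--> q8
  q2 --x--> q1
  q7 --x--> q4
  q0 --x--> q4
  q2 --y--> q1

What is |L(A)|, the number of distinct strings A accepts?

The useful subgraph on states {q1, q4, q6, q7, q8} is acyclic, so L(A) is finite; the longest accepting path visits 5 useful states, giving maximum string length 4.
Counting accepting paths from q7 by length: 1 of length 0, 1 of length 1, 2 of length 2, 2 of length 4. Total 6.

6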